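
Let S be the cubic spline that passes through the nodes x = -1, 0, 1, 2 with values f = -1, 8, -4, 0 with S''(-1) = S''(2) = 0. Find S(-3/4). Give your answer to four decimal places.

2.8125

Put M_i = S'' at the i-th knot. Here h = (1, 1, 1) and Δ = (9, -12, 4), so the interior equations h_(i-1)·M_(i-1) + 2(h_(i-1)+h_i)·M_i + h_i·M_(i+1) = 6(Δ_i − Δ_(i-1)) read
  1·M_0 + 4·M_1 + 1·M_2 = 6(Δ_1 - Δ_0) = -126
  1·M_1 + 4·M_2 + 1·M_3 = 6(Δ_2 - Δ_1) = 96
Natural end conditions: M_0 = M_3 = 0.
Forward elimination and back-substitution give M_0 = 0, M_1 = -40, M_2 = 34, M_3 = 0.
On [-1, 0], S(x) = -1 + 47/3·(x + 1) + 0·(x + 1)² - 20/3·(x + 1)³.
With (x + 1) = 1/4: S(-3/4) = 45/16.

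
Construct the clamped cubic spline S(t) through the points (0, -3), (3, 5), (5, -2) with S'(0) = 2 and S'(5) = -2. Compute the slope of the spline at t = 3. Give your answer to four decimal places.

-1.3500

With σ_i denoting the second derivative at x_i, h_i = 3, 2, and Δ_i = (y_(i+1) − y_i)/h_i = 8/3, -7/2:
  3·σ_0 + 10·σ_1 + 2·σ_2 = 6(Δ_1 - Δ_0) = -37
Clamped end conditions give two more equations: 2h_0·σ_0 + h_0·σ_1 = 6(Δ_0 - S'(0)) = 4 and h_1·σ_1 + 2h_1·σ_2 = 6(S'(5) - Δ_1) = 9.
Solving: σ_0 = 107/30, σ_1 = -29/5, σ_2 = 103/20.
On [3, 5], S'(t) = b_1 + 2c_1·(t - 3) + 3d_1·(t - 3)² with b_1 = Δ_1 - h_1(2σ_1 + σ_2)/6 = -27/20, c_1 = σ_1/2 = -29/10, d_1 = (σ_2 - σ_1)/(6h_1) = 73/80. So S'(3) = -27/20.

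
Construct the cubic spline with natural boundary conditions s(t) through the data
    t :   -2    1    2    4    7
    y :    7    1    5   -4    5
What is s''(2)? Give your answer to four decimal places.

Write m_i for s''(x_i). With h_i = 3, 1, 2, 3 and divided differences Δ_i = -2, 4, -9/2, 3, the continuity of s' gives the tridiagonal system
  3·m_0 + 8·m_1 + 1·m_2 = 6(Δ_1 - Δ_0) = 36
  1·m_1 + 6·m_2 + 2·m_3 = 6(Δ_2 - Δ_1) = -51
  2·m_2 + 10·m_3 + 3·m_4 = 6(Δ_3 - Δ_2) = 45
Natural end conditions: m_0 = m_4 = 0.
Solving: m_0 = 0, m_1 = 436/73, m_2 = -860/73, m_3 = 1001/146, m_4 = 0.

-11.7808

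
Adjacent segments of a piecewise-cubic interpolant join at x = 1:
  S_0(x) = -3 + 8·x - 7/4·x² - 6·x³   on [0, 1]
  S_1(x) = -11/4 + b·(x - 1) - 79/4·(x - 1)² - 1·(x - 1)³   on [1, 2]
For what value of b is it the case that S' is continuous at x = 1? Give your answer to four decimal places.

-13.5000

S_0'(x) = 8 - 7/2·x - 18·x², so S_0'(1) = -27/2. On the right, S_1'(1) = b, so b = -27/2.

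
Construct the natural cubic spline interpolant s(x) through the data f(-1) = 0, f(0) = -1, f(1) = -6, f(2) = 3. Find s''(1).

24

Put σ_i = s'' at the i-th knot. Here h = (1, 1, 1) and Δ = (-1, -5, 9), so the interior equations h_(i-1)·σ_(i-1) + 2(h_(i-1)+h_i)·σ_i + h_i·σ_(i+1) = 6(Δ_i − Δ_(i-1)) read
  1·σ_0 + 4·σ_1 + 1·σ_2 = 6(Δ_1 - Δ_0) = -24
  1·σ_1 + 4·σ_2 + 1·σ_3 = 6(Δ_2 - Δ_1) = 84
Natural end conditions: σ_0 = σ_3 = 0.
Solving the tridiagonal system: σ_0 = 0, σ_1 = -12, σ_2 = 24, σ_3 = 0.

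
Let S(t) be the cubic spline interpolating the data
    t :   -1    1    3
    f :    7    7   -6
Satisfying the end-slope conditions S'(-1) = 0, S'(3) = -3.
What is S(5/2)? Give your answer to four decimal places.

-3.5117

Write M_i for S''(x_i). With h_i = 2, 2 and divided differences Δ_i = 0, -13/2, the continuity of S' gives the tridiagonal system
  2·M_0 + 8·M_1 + 2·M_2 = 6(Δ_1 - Δ_0) = -39
Clamped end conditions give two more equations: 2h_0·M_0 + h_0·M_1 = 6(Δ_0 - S'(-1)) = 0 and h_1·M_1 + 2h_1·M_2 = 6(S'(3) - Δ_1) = 21.
Solving the tridiagonal system: M_0 = 33/8, M_1 = -33/4, M_2 = 75/8.
On [1, 3], S(t) = 7 - 33/8·(t - 1) - 33/8·(t - 1)² + 47/32·(t - 1)³.
With (t - 1) = 3/2: S(5/2) = -899/256.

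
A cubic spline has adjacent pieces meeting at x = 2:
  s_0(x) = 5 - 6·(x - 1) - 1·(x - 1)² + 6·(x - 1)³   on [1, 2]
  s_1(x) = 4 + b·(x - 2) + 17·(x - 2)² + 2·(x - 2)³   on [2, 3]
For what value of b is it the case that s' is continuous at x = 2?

s_0'(x) = -6 - 2·(x - 1) + 18·(x - 1)², so s_0'(2) = 10. On the right, s_1'(2) = b, so b = 10.

10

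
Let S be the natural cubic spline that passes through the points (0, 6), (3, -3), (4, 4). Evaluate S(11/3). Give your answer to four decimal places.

Put σ_i = S'' at the i-th knot. Here h = (3, 1) and Δ = (-3, 7), so the interior equations h_(i-1)·σ_(i-1) + 2(h_(i-1)+h_i)·σ_i + h_i·σ_(i+1) = 6(Δ_i − Δ_(i-1)) read
  3·σ_0 + 8·σ_1 + 1·σ_2 = 6(Δ_1 - Δ_0) = 60
Natural end conditions: σ_0 = σ_2 = 0.
Solving: σ_0 = 0, σ_1 = 15/2, σ_2 = 0.
On [3, 4], S(x) = -3 + 9/2·(x - 3) + 15/4·(x - 3)² - 5/4·(x - 3)³.
With (x - 3) = 2/3: S(11/3) = 35/27.

1.2963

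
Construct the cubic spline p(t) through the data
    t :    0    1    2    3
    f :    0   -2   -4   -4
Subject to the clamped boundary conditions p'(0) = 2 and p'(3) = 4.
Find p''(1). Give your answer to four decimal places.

3.7333

Let m_i = p''(x_i). Step sizes h_i = 1, 1, 1; slopes of the chords Δ_i = (y_(i+1) - y_i)/h_i = -2, -2, 0.
  1·m_0 + 4·m_1 + 1·m_2 = 6(Δ_1 - Δ_0) = 0
  1·m_1 + 4·m_2 + 1·m_3 = 6(Δ_2 - Δ_1) = 12
Clamped end conditions give two more equations: 2h_0·m_0 + h_0·m_1 = 6(Δ_0 - p'(0)) = -24 and h_2·m_2 + 2h_2·m_3 = 6(p'(3) - Δ_2) = 24.
Hence m_0 = -208/15, m_1 = 56/15, m_2 = -16/15, m_3 = 188/15.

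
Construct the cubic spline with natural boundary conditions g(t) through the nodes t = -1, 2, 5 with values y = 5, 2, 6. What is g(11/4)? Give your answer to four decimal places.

Put σ_i = g'' at the i-th knot. Here h = (3, 3) and Δ = (-1, 4/3), so the interior equations h_(i-1)·σ_(i-1) + 2(h_(i-1)+h_i)·σ_i + h_i·σ_(i+1) = 6(Δ_i − Δ_(i-1)) read
  3·σ_0 + 12·σ_1 + 3·σ_2 = 6(Δ_1 - Δ_0) = 14
Natural end conditions: σ_0 = σ_2 = 0.
Solving: σ_0 = 0, σ_1 = 7/6, σ_2 = 0.
On [2, 5], g(t) = 2 + 1/6·(t - 2) + 7/12·(t - 2)² - 7/108·(t - 2)³.
With (t - 2) = 3/4: g(11/4) = 621/256.

2.4258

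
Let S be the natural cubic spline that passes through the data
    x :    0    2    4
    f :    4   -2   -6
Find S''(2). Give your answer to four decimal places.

Put m_i = S'' at the i-th knot. Here h = (2, 2) and Δ = (-3, -2), so the interior equations h_(i-1)·m_(i-1) + 2(h_(i-1)+h_i)·m_i + h_i·m_(i+1) = 6(Δ_i − Δ_(i-1)) read
  2·m_0 + 8·m_1 + 2·m_2 = 6(Δ_1 - Δ_0) = 6
Natural end conditions: m_0 = m_2 = 0.
Forward elimination and back-substitution give m_0 = 0, m_1 = 3/4, m_2 = 0.

0.7500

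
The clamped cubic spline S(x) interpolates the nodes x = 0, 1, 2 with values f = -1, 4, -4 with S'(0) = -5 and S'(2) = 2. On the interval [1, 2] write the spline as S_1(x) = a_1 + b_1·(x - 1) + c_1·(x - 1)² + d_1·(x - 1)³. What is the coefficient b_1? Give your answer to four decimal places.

Let M_i = S''(x_i). Step sizes h_i = 1, 1; slopes of the chords Δ_i = (y_(i+1) - y_i)/h_i = 5, -8.
  1·M_0 + 4·M_1 + 1·M_2 = 6(Δ_1 - Δ_0) = -78
Clamped end conditions give two more equations: 2h_0·M_0 + h_0·M_1 = 6(Δ_0 - S'(0)) = 60 and h_1·M_1 + 2h_1·M_2 = 6(S'(2) - Δ_1) = 60.
Solving the tridiagonal system: M_0 = 53, M_1 = -46, M_2 = 53.
On [1, 2], with S_1(x) = a_1 + b_1·(x - 1) + c_1·(x - 1)² + d_1·(x - 1)³: c_1 = M_1/2 = -23, d_1 = (M_2 - M_1)/(6h_1) = 33/2, b_1 = Δ_1 - h_1(2M_1 + M_2)/6 = -3/2.

-1.5000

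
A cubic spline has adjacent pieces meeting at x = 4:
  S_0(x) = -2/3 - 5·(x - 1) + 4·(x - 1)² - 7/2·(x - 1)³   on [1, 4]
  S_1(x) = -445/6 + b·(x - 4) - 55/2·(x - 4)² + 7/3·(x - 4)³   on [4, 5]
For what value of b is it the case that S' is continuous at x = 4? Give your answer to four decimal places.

-75.5000

S_0'(x) = -5 + 8·(x - 1) - 21/2·(x - 1)², so S_0'(4) = -151/2. On the right, S_1'(4) = b, so b = -151/2.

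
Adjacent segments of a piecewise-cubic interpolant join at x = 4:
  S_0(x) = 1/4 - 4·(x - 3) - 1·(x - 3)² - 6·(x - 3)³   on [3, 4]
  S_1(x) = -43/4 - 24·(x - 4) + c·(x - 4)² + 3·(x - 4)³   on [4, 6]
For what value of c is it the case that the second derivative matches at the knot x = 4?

-19

S_0''(x) = -2 - 36·(x - 3), so S_0''(4) = -38. On the right, S_1''(4) = 2c, so c = -19.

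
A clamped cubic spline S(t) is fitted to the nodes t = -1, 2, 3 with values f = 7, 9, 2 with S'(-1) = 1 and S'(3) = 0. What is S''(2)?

Put M_i = S'' at the i-th knot. Here h = (3, 1) and Δ = (2/3, -7), so the interior equations h_(i-1)·M_(i-1) + 2(h_(i-1)+h_i)·M_i + h_i·M_(i+1) = 6(Δ_i − Δ_(i-1)) read
  3·M_0 + 8·M_1 + 1·M_2 = 6(Δ_1 - Δ_0) = -46
Clamped end conditions give two more equations: 2h_0·M_0 + h_0·M_1 = 6(Δ_0 - S'(-1)) = -2 and h_1·M_1 + 2h_1·M_2 = 6(S'(3) - Δ_1) = 42.
Solving the tridiagonal system: M_0 = 31/6, M_1 = -11, M_2 = 53/2.

-11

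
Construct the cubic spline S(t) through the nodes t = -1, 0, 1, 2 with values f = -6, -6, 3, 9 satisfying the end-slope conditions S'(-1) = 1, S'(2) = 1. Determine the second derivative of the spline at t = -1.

Write m_i for S''(x_i). With h_i = 1, 1, 1 and divided differences Δ_i = 0, 9, 6, the continuity of S' gives the tridiagonal system
  1·m_0 + 4·m_1 + 1·m_2 = 6(Δ_1 - Δ_0) = 54
  1·m_1 + 4·m_2 + 1·m_3 = 6(Δ_2 - Δ_1) = -18
Clamped end conditions give two more equations: 2h_0·m_0 + h_0·m_1 = 6(Δ_0 - S'(-1)) = -6 and h_2·m_2 + 2h_2·m_3 = 6(S'(2) - Δ_2) = -30.
Hence m_0 = -12, m_1 = 18, m_2 = -6, m_3 = -12.

-12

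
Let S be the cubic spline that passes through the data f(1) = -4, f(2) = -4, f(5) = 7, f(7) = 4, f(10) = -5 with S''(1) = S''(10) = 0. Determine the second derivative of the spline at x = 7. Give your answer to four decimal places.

-0.0162

With M_i denoting the second derivative at x_i, h_i = 1, 3, 2, 3, and Δ_i = (y_(i+1) − y_i)/h_i = 0, 11/3, -3/2, -3:
  1·M_0 + 8·M_1 + 3·M_2 = 6(Δ_1 - Δ_0) = 22
  3·M_1 + 10·M_2 + 2·M_3 = 6(Δ_2 - Δ_1) = -31
  2·M_2 + 10·M_3 + 3·M_4 = 6(Δ_3 - Δ_2) = -9
Natural end conditions: M_0 = M_4 = 0.
Forward elimination and back-substitution give M_0 = 0, M_1 = 498/113, M_2 = -1498/339, M_3 = -11/678, M_4 = 0.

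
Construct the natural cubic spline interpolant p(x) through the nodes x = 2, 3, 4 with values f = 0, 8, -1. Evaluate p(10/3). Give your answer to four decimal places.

Put m_i = p'' at the i-th knot. Here h = (1, 1) and Δ = (8, -9), so the interior equations h_(i-1)·m_(i-1) + 2(h_(i-1)+h_i)·m_i + h_i·m_(i+1) = 6(Δ_i − Δ_(i-1)) read
  1·m_0 + 4·m_1 + 1·m_2 = 6(Δ_1 - Δ_0) = -102
Natural end conditions: m_0 = m_2 = 0.
Forward elimination and back-substitution give m_0 = 0, m_1 = -51/2, m_2 = 0.
On [3, 4], p(x) = 8 - 1/2·(x - 3) - 51/4·(x - 3)² + 17/4·(x - 3)³.
With (x - 3) = 1/3: p(10/3) = 355/54.

6.5741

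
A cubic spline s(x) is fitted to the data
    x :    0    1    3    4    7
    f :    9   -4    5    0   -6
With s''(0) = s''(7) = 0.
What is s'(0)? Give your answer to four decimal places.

Let σ_i = s''(x_i). Step sizes h_i = 1, 2, 1, 3; slopes of the chords Δ_i = (y_(i+1) - y_i)/h_i = -13, 9/2, -5, -2.
  1·σ_0 + 6·σ_1 + 2·σ_2 = 6(Δ_1 - Δ_0) = 105
  2·σ_1 + 6·σ_2 + 1·σ_3 = 6(Δ_2 - Δ_1) = -57
  1·σ_2 + 8·σ_3 + 3·σ_4 = 6(Δ_3 - Δ_2) = 18
Natural end conditions: σ_0 = σ_4 = 0.
Solving: σ_0 = 0, σ_1 = 5883/250, σ_2 = -2262/125, σ_3 = 564/125, σ_4 = 0.
On [0, 1], s'(x) = b_0 + 2c_0·x + 3d_0·x² with b_0 = Δ_0 - h_0(2σ_0 + σ_1)/6 = -8461/500, c_0 = σ_0/2 = 0, d_0 = (σ_1 - σ_0)/(6h_0) = 1961/500. So s'(0) = -8461/500.

-16.9220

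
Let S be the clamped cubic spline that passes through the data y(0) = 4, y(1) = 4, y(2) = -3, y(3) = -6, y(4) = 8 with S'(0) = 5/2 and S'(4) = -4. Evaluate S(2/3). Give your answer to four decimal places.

4.7024

With m_i denoting the second derivative at x_i, h_i = 1, 1, 1, 1, and Δ_i = (y_(i+1) − y_i)/h_i = 0, -7, -3, 14:
  1·m_0 + 4·m_1 + 1·m_2 = 6(Δ_1 - Δ_0) = -42
  1·m_1 + 4·m_2 + 1·m_3 = 6(Δ_2 - Δ_1) = 24
  1·m_2 + 4·m_3 + 1·m_4 = 6(Δ_3 - Δ_2) = 102
Clamped end conditions give two more equations: 2h_0·m_0 + h_0·m_1 = 6(Δ_0 - S'(0)) = -15 and h_3·m_3 + 2h_3·m_4 = 6(S'(4) - Δ_3) = -108.
Solving the tridiagonal system: m_0 = -169/56, m_1 = -251/28, m_2 = -25/8, m_3 = 1273/28, m_4 = -4297/56.
On [0, 1], S(x) = 4 + 5/2·x - 169/112·x² - 111/112·x³.
With x = 2/3: S(2/3) = 395/84.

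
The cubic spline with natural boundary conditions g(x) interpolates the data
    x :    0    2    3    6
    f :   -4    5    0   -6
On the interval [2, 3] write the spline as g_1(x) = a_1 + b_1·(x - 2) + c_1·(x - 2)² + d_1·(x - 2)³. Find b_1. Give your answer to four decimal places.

-2.2234

Let m_i = g''(x_i). Step sizes h_i = 2, 1, 3; slopes of the chords Δ_i = (y_(i+1) - y_i)/h_i = 9/2, -5, -2.
  2·m_0 + 6·m_1 + 1·m_2 = 6(Δ_1 - Δ_0) = -57
  1·m_1 + 8·m_2 + 3·m_3 = 6(Δ_2 - Δ_1) = 18
Natural end conditions: m_0 = m_3 = 0.
Solving the tridiagonal system: m_0 = 0, m_1 = -474/47, m_2 = 165/47, m_3 = 0.
On [2, 3], with g_1(x) = a_1 + b_1·(x - 2) + c_1·(x - 2)² + d_1·(x - 2)³: c_1 = m_1/2 = -237/47, d_1 = (m_2 - m_1)/(6h_1) = 213/94, b_1 = Δ_1 - h_1(2m_1 + m_2)/6 = -209/94.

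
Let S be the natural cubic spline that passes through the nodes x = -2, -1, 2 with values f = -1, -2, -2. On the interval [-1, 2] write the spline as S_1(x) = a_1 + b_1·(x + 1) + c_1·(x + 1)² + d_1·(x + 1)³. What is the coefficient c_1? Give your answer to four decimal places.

Put M_i = S'' at the i-th knot. Here h = (1, 3) and Δ = (-1, 0), so the interior equations h_(i-1)·M_(i-1) + 2(h_(i-1)+h_i)·M_i + h_i·M_(i+1) = 6(Δ_i − Δ_(i-1)) read
  1·M_0 + 8·M_1 + 3·M_2 = 6(Δ_1 - Δ_0) = 6
Natural end conditions: M_0 = M_2 = 0.
Solving: M_0 = 0, M_1 = 3/4, M_2 = 0.
On [-1, 2], with S_1(x) = a_1 + b_1·(x + 1) + c_1·(x + 1)² + d_1·(x + 1)³: c_1 = M_1/2 = 3/8, d_1 = (M_2 - M_1)/(6h_1) = -1/24, b_1 = Δ_1 - h_1(2M_1 + M_2)/6 = -3/4.

0.3750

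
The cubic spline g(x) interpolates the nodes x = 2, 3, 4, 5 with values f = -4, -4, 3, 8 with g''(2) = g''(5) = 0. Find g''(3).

12

With m_i denoting the second derivative at x_i, h_i = 1, 1, 1, and Δ_i = (y_(i+1) − y_i)/h_i = 0, 7, 5:
  1·m_0 + 4·m_1 + 1·m_2 = 6(Δ_1 - Δ_0) = 42
  1·m_1 + 4·m_2 + 1·m_3 = 6(Δ_2 - Δ_1) = -12
Natural end conditions: m_0 = m_3 = 0.
Forward elimination and back-substitution give m_0 = 0, m_1 = 12, m_2 = -6, m_3 = 0.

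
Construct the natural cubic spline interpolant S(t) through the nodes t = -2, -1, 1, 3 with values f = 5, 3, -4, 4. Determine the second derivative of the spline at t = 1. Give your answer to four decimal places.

6.5455

With M_i denoting the second derivative at x_i, h_i = 1, 2, 2, and Δ_i = (y_(i+1) − y_i)/h_i = -2, -7/2, 4:
  1·M_0 + 6·M_1 + 2·M_2 = 6(Δ_1 - Δ_0) = -9
  2·M_1 + 8·M_2 + 2·M_3 = 6(Δ_2 - Δ_1) = 45
Natural end conditions: M_0 = M_3 = 0.
Forward elimination and back-substitution give M_0 = 0, M_1 = -81/22, M_2 = 72/11, M_3 = 0.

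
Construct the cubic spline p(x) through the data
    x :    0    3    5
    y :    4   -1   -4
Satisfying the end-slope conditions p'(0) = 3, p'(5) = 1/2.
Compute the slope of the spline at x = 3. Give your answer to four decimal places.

Let σ_i = p''(x_i). Step sizes h_i = 3, 2; slopes of the chords Δ_i = (y_(i+1) - y_i)/h_i = -5/3, -3/2.
  3·σ_0 + 10·σ_1 + 2·σ_2 = 6(Δ_1 - Δ_0) = 1
Clamped end conditions give two more equations: 2h_0·σ_0 + h_0·σ_1 = 6(Δ_0 - p'(0)) = -28 and h_1·σ_1 + 2h_1·σ_2 = 6(p'(5) - Δ_1) = 12.
Solving: σ_0 = -79/15, σ_1 = 6/5, σ_2 = 12/5.
On [3, 5], p'(x) = b_1 + 2c_1·(x - 3) + 3d_1·(x - 3)² with b_1 = Δ_1 - h_1(2σ_1 + σ_2)/6 = -31/10, c_1 = σ_1/2 = 3/5, d_1 = (σ_2 - σ_1)/(6h_1) = 1/10. So p'(3) = -31/10.

-3.1000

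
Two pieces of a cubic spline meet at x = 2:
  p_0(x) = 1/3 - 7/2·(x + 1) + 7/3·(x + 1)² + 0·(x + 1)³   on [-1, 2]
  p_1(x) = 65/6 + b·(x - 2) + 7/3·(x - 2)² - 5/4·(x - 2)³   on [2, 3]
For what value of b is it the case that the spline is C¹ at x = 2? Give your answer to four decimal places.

p_0'(x) = -7/2 + 14/3·(x + 1) + 0·(x + 1)², so p_0'(2) = 21/2. On the right, p_1'(2) = b, so b = 21/2.

10.5000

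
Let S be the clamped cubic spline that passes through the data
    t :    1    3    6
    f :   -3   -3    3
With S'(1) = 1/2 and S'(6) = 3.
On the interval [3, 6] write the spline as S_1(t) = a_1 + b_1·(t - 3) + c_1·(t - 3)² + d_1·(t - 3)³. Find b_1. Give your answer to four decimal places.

0.4500

Put M_i = S'' at the i-th knot. Here h = (2, 3) and Δ = (0, 2), so the interior equations h_(i-1)·M_(i-1) + 2(h_(i-1)+h_i)·M_i + h_i·M_(i+1) = 6(Δ_i − Δ_(i-1)) read
  2·M_0 + 10·M_1 + 3·M_2 = 6(Δ_1 - Δ_0) = 12
Clamped end conditions give two more equations: 2h_0·M_0 + h_0·M_1 = 6(Δ_0 - S'(1)) = -3 and h_1·M_1 + 2h_1·M_2 = 6(S'(6) - Δ_1) = 6.
Solving the tridiagonal system: M_0 = -29/20, M_1 = 7/5, M_2 = 3/10.
On [3, 6], with S_1(t) = a_1 + b_1·(t - 3) + c_1·(t - 3)² + d_1·(t - 3)³: c_1 = M_1/2 = 7/10, d_1 = (M_2 - M_1)/(6h_1) = -11/180, b_1 = Δ_1 - h_1(2M_1 + M_2)/6 = 9/20.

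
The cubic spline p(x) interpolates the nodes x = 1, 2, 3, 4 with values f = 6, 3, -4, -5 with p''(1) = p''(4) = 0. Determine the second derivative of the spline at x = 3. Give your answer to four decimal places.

11.2000

Put M_i = p'' at the i-th knot. Here h = (1, 1, 1) and Δ = (-3, -7, -1), so the interior equations h_(i-1)·M_(i-1) + 2(h_(i-1)+h_i)·M_i + h_i·M_(i+1) = 6(Δ_i − Δ_(i-1)) read
  1·M_0 + 4·M_1 + 1·M_2 = 6(Δ_1 - Δ_0) = -24
  1·M_1 + 4·M_2 + 1·M_3 = 6(Δ_2 - Δ_1) = 36
Natural end conditions: M_0 = M_3 = 0.
Solving: M_0 = 0, M_1 = -44/5, M_2 = 56/5, M_3 = 0.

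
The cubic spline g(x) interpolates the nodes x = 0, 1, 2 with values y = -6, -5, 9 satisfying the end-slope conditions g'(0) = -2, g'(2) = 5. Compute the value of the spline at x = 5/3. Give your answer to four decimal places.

5.4074

Let M_i = g''(x_i). Step sizes h_i = 1, 1; slopes of the chords Δ_i = (y_(i+1) - y_i)/h_i = 1, 14.
  1·M_0 + 4·M_1 + 1·M_2 = 6(Δ_1 - Δ_0) = 78
Clamped end conditions give two more equations: 2h_0·M_0 + h_0·M_1 = 6(Δ_0 - g'(0)) = 18 and h_1·M_1 + 2h_1·M_2 = 6(g'(2) - Δ_1) = -54.
Solving: M_0 = -7, M_1 = 32, M_2 = -43.
On [1, 2], g(x) = -5 + 21/2·(x - 1) + 16·(x - 1)² - 25/2·(x - 1)³.
With (x - 1) = 2/3: g(5/3) = 146/27.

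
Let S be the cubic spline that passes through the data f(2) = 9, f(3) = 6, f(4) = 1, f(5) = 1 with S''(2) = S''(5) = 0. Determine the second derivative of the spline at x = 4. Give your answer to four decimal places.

8.8000

Put m_i = S'' at the i-th knot. Here h = (1, 1, 1) and Δ = (-3, -5, 0), so the interior equations h_(i-1)·m_(i-1) + 2(h_(i-1)+h_i)·m_i + h_i·m_(i+1) = 6(Δ_i − Δ_(i-1)) read
  1·m_0 + 4·m_1 + 1·m_2 = 6(Δ_1 - Δ_0) = -12
  1·m_1 + 4·m_2 + 1·m_3 = 6(Δ_2 - Δ_1) = 30
Natural end conditions: m_0 = m_3 = 0.
Solving: m_0 = 0, m_1 = -26/5, m_2 = 44/5, m_3 = 0.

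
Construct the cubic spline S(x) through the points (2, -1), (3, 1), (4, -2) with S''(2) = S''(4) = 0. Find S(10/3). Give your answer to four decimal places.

Put σ_i = S'' at the i-th knot. Here h = (1, 1) and Δ = (2, -3), so the interior equations h_(i-1)·σ_(i-1) + 2(h_(i-1)+h_i)·σ_i + h_i·σ_(i+1) = 6(Δ_i − Δ_(i-1)) read
  1·σ_0 + 4·σ_1 + 1·σ_2 = 6(Δ_1 - Δ_0) = -30
Natural end conditions: σ_0 = σ_2 = 0.
Solving: σ_0 = 0, σ_1 = -15/2, σ_2 = 0.
On [3, 4], S(x) = 1 - 1/2·(x - 3) - 15/4·(x - 3)² + 5/4·(x - 3)³.
With (x - 3) = 1/3: S(10/3) = 25/54.

0.4630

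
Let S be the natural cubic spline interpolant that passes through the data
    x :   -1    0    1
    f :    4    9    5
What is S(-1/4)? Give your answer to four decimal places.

Put M_i = S'' at the i-th knot. Here h = (1, 1) and Δ = (5, -4), so the interior equations h_(i-1)·M_(i-1) + 2(h_(i-1)+h_i)·M_i + h_i·M_(i+1) = 6(Δ_i − Δ_(i-1)) read
  1·M_0 + 4·M_1 + 1·M_2 = 6(Δ_1 - Δ_0) = -54
Natural end conditions: M_0 = M_2 = 0.
Solving: M_0 = 0, M_1 = -27/2, M_2 = 0.
On [-1, 0], S(x) = 4 + 29/4·(x + 1) + 0·(x + 1)² - 9/4·(x + 1)³.
With (x + 1) = 3/4: S(-1/4) = 2173/256.

8.4883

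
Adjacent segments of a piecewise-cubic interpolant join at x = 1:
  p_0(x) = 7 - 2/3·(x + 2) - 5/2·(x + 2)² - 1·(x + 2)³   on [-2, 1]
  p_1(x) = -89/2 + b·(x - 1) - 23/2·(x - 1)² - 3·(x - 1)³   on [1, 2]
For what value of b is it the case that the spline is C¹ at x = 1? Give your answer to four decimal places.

-42.6667

p_0'(x) = -2/3 - 5·(x + 2) - 3·(x + 2)², so p_0'(1) = -128/3. On the right, p_1'(1) = b, so b = -128/3.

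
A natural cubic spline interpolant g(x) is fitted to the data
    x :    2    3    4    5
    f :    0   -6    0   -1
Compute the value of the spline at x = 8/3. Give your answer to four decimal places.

Let σ_i = g''(x_i). Step sizes h_i = 1, 1, 1; slopes of the chords Δ_i = (y_(i+1) - y_i)/h_i = -6, 6, -1.
  1·σ_0 + 4·σ_1 + 1·σ_2 = 6(Δ_1 - Δ_0) = 72
  1·σ_1 + 4·σ_2 + 1·σ_3 = 6(Δ_2 - Δ_1) = -42
Natural end conditions: σ_0 = σ_3 = 0.
Solving the tridiagonal system: σ_0 = 0, σ_1 = 22, σ_2 = -16, σ_3 = 0.
On [2, 3], g(x) = 0 - 29/3·(x - 2) + 0·(x - 2)² + 11/3·(x - 2)³.
With (x - 2) = 2/3: g(8/3) = -434/81.

-5.3580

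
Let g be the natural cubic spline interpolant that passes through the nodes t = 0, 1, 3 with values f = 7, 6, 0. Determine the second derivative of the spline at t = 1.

-2

With σ_i denoting the second derivative at x_i, h_i = 1, 2, and Δ_i = (y_(i+1) − y_i)/h_i = -1, -3:
  1·σ_0 + 6·σ_1 + 2·σ_2 = 6(Δ_1 - Δ_0) = -12
Natural end conditions: σ_0 = σ_2 = 0.
Forward elimination and back-substitution give σ_0 = 0, σ_1 = -2, σ_2 = 0.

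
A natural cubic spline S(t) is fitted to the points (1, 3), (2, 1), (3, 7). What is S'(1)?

Write M_i for S''(x_i). With h_i = 1, 1 and divided differences Δ_i = -2, 6, the continuity of S' gives the tridiagonal system
  1·M_0 + 4·M_1 + 1·M_2 = 6(Δ_1 - Δ_0) = 48
Natural end conditions: M_0 = M_2 = 0.
Forward elimination and back-substitution give M_0 = 0, M_1 = 12, M_2 = 0.
On [1, 2], S'(t) = b_0 + 2c_0·(t - 1) + 3d_0·(t - 1)² with b_0 = Δ_0 - h_0(2M_0 + M_1)/6 = -4, c_0 = M_0/2 = 0, d_0 = (M_1 - M_0)/(6h_0) = 2. So S'(1) = -4.

-4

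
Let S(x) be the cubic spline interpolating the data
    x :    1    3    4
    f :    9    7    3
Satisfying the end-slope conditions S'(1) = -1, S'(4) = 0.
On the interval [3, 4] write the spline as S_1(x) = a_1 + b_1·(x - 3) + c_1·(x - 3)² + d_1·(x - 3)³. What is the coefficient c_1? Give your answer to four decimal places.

-3.3333

With M_i denoting the second derivative at x_i, h_i = 2, 1, and Δ_i = (y_(i+1) − y_i)/h_i = -1, -4:
  2·M_0 + 6·M_1 + 1·M_2 = 6(Δ_1 - Δ_0) = -18
Clamped end conditions give two more equations: 2h_0·M_0 + h_0·M_1 = 6(Δ_0 - S'(1)) = 0 and h_1·M_1 + 2h_1·M_2 = 6(S'(4) - Δ_1) = 24.
Solving: M_0 = 10/3, M_1 = -20/3, M_2 = 46/3.
On [3, 4], with S_1(x) = a_1 + b_1·(x - 3) + c_1·(x - 3)² + d_1·(x - 3)³: c_1 = M_1/2 = -10/3, d_1 = (M_2 - M_1)/(6h_1) = 11/3, b_1 = Δ_1 - h_1(2M_1 + M_2)/6 = -13/3.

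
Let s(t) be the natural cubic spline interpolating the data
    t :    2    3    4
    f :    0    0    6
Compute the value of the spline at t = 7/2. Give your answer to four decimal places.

2.4375

With M_i denoting the second derivative at x_i, h_i = 1, 1, and Δ_i = (y_(i+1) − y_i)/h_i = 0, 6:
  1·M_0 + 4·M_1 + 1·M_2 = 6(Δ_1 - Δ_0) = 36
Natural end conditions: M_0 = M_2 = 0.
Hence M_0 = 0, M_1 = 9, M_2 = 0.
On [3, 4], s(t) = 0 + 3·(t - 3) + 9/2·(t - 3)² - 3/2·(t - 3)³.
With (t - 3) = 1/2: s(7/2) = 39/16.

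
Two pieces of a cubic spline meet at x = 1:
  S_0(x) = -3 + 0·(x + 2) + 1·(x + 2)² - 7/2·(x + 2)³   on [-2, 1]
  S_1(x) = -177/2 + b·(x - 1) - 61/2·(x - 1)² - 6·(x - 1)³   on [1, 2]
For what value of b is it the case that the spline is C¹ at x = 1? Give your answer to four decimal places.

S_0'(x) = 0 + 2·(x + 2) - 21/2·(x + 2)², so S_0'(1) = -177/2. On the right, S_1'(1) = b, so b = -177/2.

-88.5000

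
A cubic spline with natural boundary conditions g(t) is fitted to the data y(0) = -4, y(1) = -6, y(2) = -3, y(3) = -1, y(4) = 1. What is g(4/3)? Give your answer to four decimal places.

Write m_i for g''(x_i). With h_i = 1, 1, 1, 1 and divided differences Δ_i = -2, 3, 2, 2, the continuity of g' gives the tridiagonal system
  1·m_0 + 4·m_1 + 1·m_2 = 6(Δ_1 - Δ_0) = 30
  1·m_1 + 4·m_2 + 1·m_3 = 6(Δ_2 - Δ_1) = -6
  1·m_2 + 4·m_3 + 1·m_4 = 6(Δ_3 - Δ_2) = 0
Natural end conditions: m_0 = m_4 = 0.
Solving the tridiagonal system: m_0 = 0, m_1 = 237/28, m_2 = -27/7, m_3 = 27/28, m_4 = 0.
On [1, 2], g(t) = -6 + 23/28·(t - 1) + 237/56·(t - 1)² - 115/56·(t - 1)³.
With (t - 1) = 1/3: g(4/3) = -4031/756.

-5.3320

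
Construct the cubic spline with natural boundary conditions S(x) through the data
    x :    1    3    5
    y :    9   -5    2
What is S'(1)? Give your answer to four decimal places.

With σ_i denoting the second derivative at x_i, h_i = 2, 2, and Δ_i = (y_(i+1) − y_i)/h_i = -7, 7/2:
  2·σ_0 + 8·σ_1 + 2·σ_2 = 6(Δ_1 - Δ_0) = 63
Natural end conditions: σ_0 = σ_2 = 0.
Solving: σ_0 = 0, σ_1 = 63/8, σ_2 = 0.
On [1, 3], S'(x) = b_0 + 2c_0·(x - 1) + 3d_0·(x - 1)² with b_0 = Δ_0 - h_0(2σ_0 + σ_1)/6 = -77/8, c_0 = σ_0/2 = 0, d_0 = (σ_1 - σ_0)/(6h_0) = 21/32. So S'(1) = -77/8.

-9.6250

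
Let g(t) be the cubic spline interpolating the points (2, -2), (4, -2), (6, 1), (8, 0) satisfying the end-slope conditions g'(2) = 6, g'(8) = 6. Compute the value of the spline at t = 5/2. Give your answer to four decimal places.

-0.2938

Let m_i = g''(x_i). Step sizes h_i = 2, 2, 2; slopes of the chords Δ_i = (y_(i+1) - y_i)/h_i = 0, 3/2, -1/2.
  2·m_0 + 8·m_1 + 2·m_2 = 6(Δ_1 - Δ_0) = 9
  2·m_1 + 8·m_2 + 2·m_3 = 6(Δ_2 - Δ_1) = -12
Clamped end conditions give two more equations: 2h_0·m_0 + h_0·m_1 = 6(Δ_0 - g'(2)) = -36 and h_2·m_2 + 2h_2·m_3 = 6(g'(8) - Δ_2) = 39.
Forward elimination and back-substitution give m_0 = -59/5, m_1 = 28/5, m_2 = -61/10, m_3 = 64/5.
On [2, 4], g(t) = -2 + 6·(t - 2) - 59/10·(t - 2)² + 29/20·(t - 2)³.
With (t - 2) = 1/2: g(5/2) = -47/160.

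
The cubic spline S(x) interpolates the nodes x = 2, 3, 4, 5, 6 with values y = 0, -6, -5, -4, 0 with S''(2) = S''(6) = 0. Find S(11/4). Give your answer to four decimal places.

-5.1328

Let M_i = S''(x_i). Step sizes h_i = 1, 1, 1, 1; slopes of the chords Δ_i = (y_(i+1) - y_i)/h_i = -6, 1, 1, 4.
  1·M_0 + 4·M_1 + 1·M_2 = 6(Δ_1 - Δ_0) = 42
  1·M_1 + 4·M_2 + 1·M_3 = 6(Δ_2 - Δ_1) = 0
  1·M_2 + 4·M_3 + 1·M_4 = 6(Δ_3 - Δ_2) = 18
Natural end conditions: M_0 = M_4 = 0.
Hence M_0 = 0, M_1 = 81/7, M_2 = -30/7, M_3 = 39/7, M_4 = 0.
On [2, 3], S(x) = 0 - 111/14·(x - 2) + 0·(x - 2)² + 27/14·(x - 2)³.
With (x - 2) = 3/4: S(11/4) = -657/128.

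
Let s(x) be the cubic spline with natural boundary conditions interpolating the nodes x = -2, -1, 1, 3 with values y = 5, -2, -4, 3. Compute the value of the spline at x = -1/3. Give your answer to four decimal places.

Let M_i = s''(x_i). Step sizes h_i = 1, 2, 2; slopes of the chords Δ_i = (y_(i+1) - y_i)/h_i = -7, -1, 7/2.
  1·M_0 + 6·M_1 + 2·M_2 = 6(Δ_1 - Δ_0) = 36
  2·M_1 + 8·M_2 + 2·M_3 = 6(Δ_2 - Δ_1) = 27
Natural end conditions: M_0 = M_3 = 0.
Solving: M_0 = 0, M_1 = 117/22, M_2 = 45/22, M_3 = 0.
On [-1, 1], s(x) = -2 - 115/22·(x + 1) + 117/44·(x + 1)² - 3/11·(x + 1)³.
With (x + 1) = 2/3: s(-1/3) = -434/99.

-4.3838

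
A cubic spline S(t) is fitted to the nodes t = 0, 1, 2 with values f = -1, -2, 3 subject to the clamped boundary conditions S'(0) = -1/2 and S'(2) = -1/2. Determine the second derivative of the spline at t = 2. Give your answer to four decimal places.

Write σ_i for S''(x_i). With h_i = 1, 1 and divided differences Δ_i = -1, 5, the continuity of S' gives the tridiagonal system
  1·σ_0 + 4·σ_1 + 1·σ_2 = 6(Δ_1 - Δ_0) = 36
Clamped end conditions give two more equations: 2h_0·σ_0 + h_0·σ_1 = 6(Δ_0 - S'(0)) = -3 and h_1·σ_1 + 2h_1·σ_2 = 6(S'(2) - Δ_1) = -33.
Hence σ_0 = -21/2, σ_1 = 18, σ_2 = -51/2.

-25.5000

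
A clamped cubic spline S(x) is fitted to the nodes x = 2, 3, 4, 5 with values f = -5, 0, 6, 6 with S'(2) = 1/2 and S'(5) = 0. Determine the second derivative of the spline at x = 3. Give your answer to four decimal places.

0.8667

With M_i denoting the second derivative at x_i, h_i = 1, 1, 1, and Δ_i = (y_(i+1) − y_i)/h_i = 5, 6, 0:
  1·M_0 + 4·M_1 + 1·M_2 = 6(Δ_1 - Δ_0) = 6
  1·M_1 + 4·M_2 + 1·M_3 = 6(Δ_2 - Δ_1) = -36
Clamped end conditions give two more equations: 2h_0·M_0 + h_0·M_1 = 6(Δ_0 - S'(2)) = 27 and h_2·M_2 + 2h_2·M_3 = 6(S'(5) - Δ_2) = 0.
Forward elimination and back-substitution give M_0 = 196/15, M_1 = 13/15, M_2 = -158/15, M_3 = 79/15.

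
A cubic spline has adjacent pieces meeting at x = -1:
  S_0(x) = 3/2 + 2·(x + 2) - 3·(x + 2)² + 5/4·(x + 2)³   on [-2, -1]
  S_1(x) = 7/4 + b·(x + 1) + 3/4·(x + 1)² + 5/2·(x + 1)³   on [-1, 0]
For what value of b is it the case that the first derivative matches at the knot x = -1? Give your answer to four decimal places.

S_0'(x) = 2 - 6·(x + 2) + 15/4·(x + 2)², so S_0'(-1) = -1/4. On the right, S_1'(-1) = b, so b = -1/4.

-0.2500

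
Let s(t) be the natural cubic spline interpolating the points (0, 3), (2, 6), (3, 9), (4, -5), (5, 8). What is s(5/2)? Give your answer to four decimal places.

Write M_i for s''(x_i). With h_i = 2, 1, 1, 1 and divided differences Δ_i = 3/2, 3, -14, 13, the continuity of s' gives the tridiagonal system
  2·M_0 + 6·M_1 + 1·M_2 = 6(Δ_1 - Δ_0) = 9
  1·M_1 + 4·M_2 + 1·M_3 = 6(Δ_2 - Δ_1) = -102
  1·M_2 + 4·M_3 + 1·M_4 = 6(Δ_3 - Δ_2) = 162
Natural end conditions: M_0 = M_4 = 0.
Solving the tridiagonal system: M_0 = 0, M_1 = 705/86, M_2 = -1728/43, M_3 = 4347/86, M_4 = 0.
On [2, 3], s(t) = 6 + 599/86·(t - 2) + 705/172·(t - 2)² - 1387/172·(t - 2)³.
With (t - 2) = 1/2: s(5/2) = 13071/1376.

9.4993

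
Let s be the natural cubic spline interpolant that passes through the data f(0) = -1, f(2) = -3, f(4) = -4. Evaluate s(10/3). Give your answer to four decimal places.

-3.7407

Put M_i = s'' at the i-th knot. Here h = (2, 2) and Δ = (-1, -1/2), so the interior equations h_(i-1)·M_(i-1) + 2(h_(i-1)+h_i)·M_i + h_i·M_(i+1) = 6(Δ_i − Δ_(i-1)) read
  2·M_0 + 8·M_1 + 2·M_2 = 6(Δ_1 - Δ_0) = 3
Natural end conditions: M_0 = M_2 = 0.
Hence M_0 = 0, M_1 = 3/8, M_2 = 0.
On [2, 4], s(x) = -3 - 3/4·(x - 2) + 3/16·(x - 2)² - 1/32·(x - 2)³.
With (x - 2) = 4/3: s(10/3) = -101/27.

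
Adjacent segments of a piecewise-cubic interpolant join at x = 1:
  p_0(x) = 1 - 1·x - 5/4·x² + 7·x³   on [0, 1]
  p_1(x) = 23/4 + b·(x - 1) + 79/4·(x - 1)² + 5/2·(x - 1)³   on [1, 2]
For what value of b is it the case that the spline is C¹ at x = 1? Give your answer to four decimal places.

17.5000

p_0'(x) = -1 - 5/2·x + 21·x², so p_0'(1) = 35/2. On the right, p_1'(1) = b, so b = 35/2.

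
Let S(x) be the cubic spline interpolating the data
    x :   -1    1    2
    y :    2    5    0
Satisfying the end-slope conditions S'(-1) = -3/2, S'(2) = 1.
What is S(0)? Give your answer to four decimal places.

Write m_i for S''(x_i). With h_i = 2, 1 and divided differences Δ_i = 3/2, -5, the continuity of S' gives the tridiagonal system
  2·m_0 + 6·m_1 + 1·m_2 = 6(Δ_1 - Δ_0) = -39
Clamped end conditions give two more equations: 2h_0·m_0 + h_0·m_1 = 6(Δ_0 - S'(-1)) = 18 and h_1·m_1 + 2h_1·m_2 = 6(S'(2) - Δ_1) = 36.
Solving: m_0 = 71/6, m_1 = -44/3, m_2 = 76/3.
On [-1, 1], S(x) = 2 - 3/2·(x + 1) + 71/12·(x + 1)² - 53/24·(x + 1)³.
With (x + 1) = 1: S(0) = 101/24.

4.2083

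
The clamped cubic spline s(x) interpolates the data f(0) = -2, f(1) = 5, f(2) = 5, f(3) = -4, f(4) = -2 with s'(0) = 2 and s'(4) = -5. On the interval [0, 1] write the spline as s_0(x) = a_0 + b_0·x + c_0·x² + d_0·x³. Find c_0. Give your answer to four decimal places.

10.2679

Write M_i for s''(x_i). With h_i = 1, 1, 1, 1 and divided differences Δ_i = 7, 0, -9, 2, the continuity of s' gives the tridiagonal system
  1·M_0 + 4·M_1 + 1·M_2 = 6(Δ_1 - Δ_0) = -42
  1·M_1 + 4·M_2 + 1·M_3 = 6(Δ_2 - Δ_1) = -54
  1·M_2 + 4·M_3 + 1·M_4 = 6(Δ_3 - Δ_2) = 66
Clamped end conditions give two more equations: 2h_0·M_0 + h_0·M_1 = 6(Δ_0 - s'(0)) = 30 and h_3·M_3 + 2h_3·M_4 = 6(s'(4) - Δ_3) = -42.
Solving: M_0 = 575/28, M_1 = -155/14, M_2 = -73/4, M_3 = 421/14, M_4 = -1009/28.
On [0, 1], with s_0(x) = a_0 + b_0·x + c_0·x² + d_0·x³: c_0 = M_0/2 = 575/56, d_0 = (M_1 - M_0)/(6h_0) = -295/56, b_0 = Δ_0 - h_0(2M_0 + M_1)/6 = 2.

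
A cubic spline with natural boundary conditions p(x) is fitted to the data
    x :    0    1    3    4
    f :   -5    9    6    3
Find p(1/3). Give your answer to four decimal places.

Write M_i for p''(x_i). With h_i = 1, 2, 1 and divided differences Δ_i = 14, -3/2, -3, the continuity of p' gives the tridiagonal system
  1·M_0 + 6·M_1 + 2·M_2 = 6(Δ_1 - Δ_0) = -93
  2·M_1 + 6·M_2 + 1·M_3 = 6(Δ_2 - Δ_1) = -9
Natural end conditions: M_0 = M_3 = 0.
Forward elimination and back-substitution give M_0 = 0, M_1 = -135/8, M_2 = 33/8, M_3 = 0.
On [0, 1], p(x) = -5 + 269/16·x + 0·x² - 45/16·x³.
With x = 1/3: p(1/3) = 1/2.

0.5000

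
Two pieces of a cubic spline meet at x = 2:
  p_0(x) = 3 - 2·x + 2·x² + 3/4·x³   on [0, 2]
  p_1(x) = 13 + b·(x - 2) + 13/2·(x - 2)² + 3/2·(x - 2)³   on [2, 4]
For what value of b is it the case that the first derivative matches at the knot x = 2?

15

p_0'(x) = -2 + 4·x + 9/4·x², so p_0'(2) = 15. On the right, p_1'(2) = b, so b = 15.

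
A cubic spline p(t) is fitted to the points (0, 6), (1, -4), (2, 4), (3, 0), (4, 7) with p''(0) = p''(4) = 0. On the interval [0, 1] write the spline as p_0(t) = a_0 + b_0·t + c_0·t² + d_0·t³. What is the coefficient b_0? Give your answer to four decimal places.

-15.8750

Write m_i for p''(x_i). With h_i = 1, 1, 1, 1 and divided differences Δ_i = -10, 8, -4, 7, the continuity of p' gives the tridiagonal system
  1·m_0 + 4·m_1 + 1·m_2 = 6(Δ_1 - Δ_0) = 108
  1·m_1 + 4·m_2 + 1·m_3 = 6(Δ_2 - Δ_1) = -72
  1·m_2 + 4·m_3 + 1·m_4 = 6(Δ_3 - Δ_2) = 66
Natural end conditions: m_0 = m_4 = 0.
Hence m_0 = 0, m_1 = 141/4, m_2 = -33, m_3 = 99/4, m_4 = 0.
On [0, 1], with p_0(t) = a_0 + b_0·t + c_0·t² + d_0·t³: c_0 = m_0/2 = 0, d_0 = (m_1 - m_0)/(6h_0) = 47/8, b_0 = Δ_0 - h_0(2m_0 + m_1)/6 = -127/8.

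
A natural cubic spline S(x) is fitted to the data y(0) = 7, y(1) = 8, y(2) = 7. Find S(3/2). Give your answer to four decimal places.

7.6875

Let M_i = S''(x_i). Step sizes h_i = 1, 1; slopes of the chords Δ_i = (y_(i+1) - y_i)/h_i = 1, -1.
  1·M_0 + 4·M_1 + 1·M_2 = 6(Δ_1 - Δ_0) = -12
Natural end conditions: M_0 = M_2 = 0.
Hence M_0 = 0, M_1 = -3, M_2 = 0.
On [1, 2], S(x) = 8 + 0·(x - 1) - 3/2·(x - 1)² + 1/2·(x - 1)³.
With (x - 1) = 1/2: S(3/2) = 123/16.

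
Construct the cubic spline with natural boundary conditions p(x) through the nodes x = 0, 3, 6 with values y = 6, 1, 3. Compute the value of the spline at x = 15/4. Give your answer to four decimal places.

0.9258

Let M_i = p''(x_i). Step sizes h_i = 3, 3; slopes of the chords Δ_i = (y_(i+1) - y_i)/h_i = -5/3, 2/3.
  3·M_0 + 12·M_1 + 3·M_2 = 6(Δ_1 - Δ_0) = 14
Natural end conditions: M_0 = M_2 = 0.
Solving: M_0 = 0, M_1 = 7/6, M_2 = 0.
On [3, 6], p(x) = 1 - 1/2·(x - 3) + 7/12·(x - 3)² - 7/108·(x - 3)³.
With (x - 3) = 3/4: p(15/4) = 237/256.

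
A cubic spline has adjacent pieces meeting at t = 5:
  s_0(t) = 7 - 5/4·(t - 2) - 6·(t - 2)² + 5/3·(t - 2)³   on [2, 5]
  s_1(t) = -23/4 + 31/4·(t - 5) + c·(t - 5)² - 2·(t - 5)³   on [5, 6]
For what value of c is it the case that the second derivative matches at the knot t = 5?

s_0''(t) = -12 + 10·(t - 2), so s_0''(5) = 18. On the right, s_1''(5) = 2c, so c = 9.

9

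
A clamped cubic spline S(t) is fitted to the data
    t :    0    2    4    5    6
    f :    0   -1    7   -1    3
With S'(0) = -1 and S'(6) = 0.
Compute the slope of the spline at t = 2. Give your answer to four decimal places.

Let M_i = S''(x_i). Step sizes h_i = 2, 2, 1, 1; slopes of the chords Δ_i = (y_(i+1) - y_i)/h_i = -1/2, 4, -8, 4.
  2·M_0 + 8·M_1 + 2·M_2 = 6(Δ_1 - Δ_0) = 27
  2·M_1 + 6·M_2 + 1·M_3 = 6(Δ_2 - Δ_1) = -72
  1·M_2 + 4·M_3 + 1·M_4 = 6(Δ_3 - Δ_2) = 72
Clamped end conditions give two more equations: 2h_0·M_0 + h_0·M_1 = 6(Δ_0 - S'(0)) = 3 and h_3·M_3 + 2h_3·M_4 = 6(S'(6) - Δ_3) = -24.
Hence M_0 = -331/84, M_1 = 197/21, M_2 = -241/12, M_3 = 1249/42, M_4 = -2257/84.
On [2, 4], S'(t) = b_1 + 2c_1·(t - 2) + 3d_1·(t - 2)² with b_1 = Δ_1 - h_1(2M_1 + M_2)/6 = 373/84, c_1 = M_1/2 = 197/42, d_1 = (M_2 - M_1)/(6h_1) = -275/112. So S'(2) = 373/84.

4.4405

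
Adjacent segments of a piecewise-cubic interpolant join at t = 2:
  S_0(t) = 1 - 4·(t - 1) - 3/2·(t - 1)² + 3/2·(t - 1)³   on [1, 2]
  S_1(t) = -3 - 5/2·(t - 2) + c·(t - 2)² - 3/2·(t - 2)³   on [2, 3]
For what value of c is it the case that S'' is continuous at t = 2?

3

S_0''(t) = -3 + 9·(t - 1), so S_0''(2) = 6. On the right, S_1''(2) = 2c, so c = 3.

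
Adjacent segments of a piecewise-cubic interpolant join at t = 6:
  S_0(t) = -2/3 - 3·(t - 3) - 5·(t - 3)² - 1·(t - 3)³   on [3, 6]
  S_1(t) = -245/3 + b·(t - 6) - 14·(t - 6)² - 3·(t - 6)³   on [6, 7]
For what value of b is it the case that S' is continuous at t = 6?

S_0'(t) = -3 - 10·(t - 3) - 3·(t - 3)², so S_0'(6) = -60. On the right, S_1'(6) = b, so b = -60.

-60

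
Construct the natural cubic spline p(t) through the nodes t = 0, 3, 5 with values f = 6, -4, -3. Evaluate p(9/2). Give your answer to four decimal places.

-3.6094

With M_i denoting the second derivative at x_i, h_i = 3, 2, and Δ_i = (y_(i+1) − y_i)/h_i = -10/3, 1/2:
  3·M_0 + 10·M_1 + 2·M_2 = 6(Δ_1 - Δ_0) = 23
Natural end conditions: M_0 = M_2 = 0.
Solving: M_0 = 0, M_1 = 23/10, M_2 = 0.
On [3, 5], p(t) = -4 - 31/30·(t - 3) + 23/20·(t - 3)² - 23/120·(t - 3)³.
With (t - 3) = 3/2: p(9/2) = -231/64.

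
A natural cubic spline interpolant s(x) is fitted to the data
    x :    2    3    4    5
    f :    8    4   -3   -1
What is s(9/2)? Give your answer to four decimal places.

Let σ_i = s''(x_i). Step sizes h_i = 1, 1, 1; slopes of the chords Δ_i = (y_(i+1) - y_i)/h_i = -4, -7, 2.
  1·σ_0 + 4·σ_1 + 1·σ_2 = 6(Δ_1 - Δ_0) = -18
  1·σ_1 + 4·σ_2 + 1·σ_3 = 6(Δ_2 - Δ_1) = 54
Natural end conditions: σ_0 = σ_3 = 0.
Solving the tridiagonal system: σ_0 = 0, σ_1 = -42/5, σ_2 = 78/5, σ_3 = 0.
On [4, 5], s(x) = -3 - 16/5·(x - 4) + 39/5·(x - 4)² - 13/5·(x - 4)³.
With (x - 4) = 1/2: s(9/2) = -119/40.

-2.9750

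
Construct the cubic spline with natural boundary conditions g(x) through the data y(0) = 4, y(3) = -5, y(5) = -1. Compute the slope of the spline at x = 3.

Put σ_i = g'' at the i-th knot. Here h = (3, 2) and Δ = (-3, 2), so the interior equations h_(i-1)·σ_(i-1) + 2(h_(i-1)+h_i)·σ_i + h_i·σ_(i+1) = 6(Δ_i − Δ_(i-1)) read
  3·σ_0 + 10·σ_1 + 2·σ_2 = 6(Δ_1 - Δ_0) = 30
Natural end conditions: σ_0 = σ_2 = 0.
Hence σ_0 = 0, σ_1 = 3, σ_2 = 0.
On [3, 5], g'(x) = b_1 + 2c_1·(x - 3) + 3d_1·(x - 3)² with b_1 = Δ_1 - h_1(2σ_1 + σ_2)/6 = 0, c_1 = σ_1/2 = 3/2, d_1 = (σ_2 - σ_1)/(6h_1) = -1/4. So g'(3) = 0.

0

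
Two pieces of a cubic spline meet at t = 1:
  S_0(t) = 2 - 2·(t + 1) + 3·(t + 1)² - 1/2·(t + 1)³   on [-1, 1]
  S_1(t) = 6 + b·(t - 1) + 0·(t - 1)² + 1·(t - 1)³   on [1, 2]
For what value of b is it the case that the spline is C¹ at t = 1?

4

S_0'(t) = -2 + 6·(t + 1) - 3/2·(t + 1)², so S_0'(1) = 4. On the right, S_1'(1) = b, so b = 4.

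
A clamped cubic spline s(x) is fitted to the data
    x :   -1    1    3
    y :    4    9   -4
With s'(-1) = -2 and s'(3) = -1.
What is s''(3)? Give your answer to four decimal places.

15.2500

Put m_i = s'' at the i-th knot. Here h = (2, 2) and Δ = (5/2, -13/2), so the interior equations h_(i-1)·m_(i-1) + 2(h_(i-1)+h_i)·m_i + h_i·m_(i+1) = 6(Δ_i − Δ_(i-1)) read
  2·m_0 + 8·m_1 + 2·m_2 = 6(Δ_1 - Δ_0) = -54
Clamped end conditions give two more equations: 2h_0·m_0 + h_0·m_1 = 6(Δ_0 - s'(-1)) = 27 and h_1·m_1 + 2h_1·m_2 = 6(s'(3) - Δ_1) = 33.
Hence m_0 = 55/4, m_1 = -14, m_2 = 61/4.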